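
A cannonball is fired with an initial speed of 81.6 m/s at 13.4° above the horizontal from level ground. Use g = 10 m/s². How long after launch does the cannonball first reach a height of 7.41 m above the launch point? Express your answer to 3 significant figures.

v_y0 = 81.6 sin 13.4° = 18.91 m/s.
Set y = v_y0 t − ½ g t² = 7.41: 5.000 t² − 18.91 t + 7.41 = 0.
t = [18.91 ± √(357.6 − 148.2)] / 10 = (18.91 ± 14.47) / 10, giving t = 0.444 s or t = 3.34 s.
The cannonball is on the way up at the first time, so t = 0.444 s.

0.444 s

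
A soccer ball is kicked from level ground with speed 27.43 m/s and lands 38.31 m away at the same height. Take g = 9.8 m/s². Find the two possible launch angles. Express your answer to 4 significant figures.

14.97° and 75.03°

Level-ground range: R = v₀² sin(2θ)/g ⇒ sin 2θ = R g / v₀² = 38.31×9.8/27.43² = 0.4990.
2θ = arcsin(0.4990) = 29.934° or 180° − 29.934° = 150.066°.
So θ = 14.97° or θ = 75.03°.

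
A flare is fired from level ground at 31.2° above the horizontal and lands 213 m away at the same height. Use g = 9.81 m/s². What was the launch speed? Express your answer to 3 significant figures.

48.6 m/s

On level ground, R = v₀² sin(2θ) / g, so v₀ = √(R g / sin 2θ).
sin(2 × 31.2°) = 0.8862.
v₀ = √(213 × 9.81 / 0.8862) = √2358 = 48.6 m/s.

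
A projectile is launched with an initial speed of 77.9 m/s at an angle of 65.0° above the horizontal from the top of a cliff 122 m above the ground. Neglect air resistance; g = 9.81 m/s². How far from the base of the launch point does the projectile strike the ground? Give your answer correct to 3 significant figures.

Components: v_x = 77.9 cos 65.0° = 32.92 m/s, v_y = 77.9 sin 65.0° = 70.60 m/s.
Vertical: 0 = 122 + 70.60 t − ½(9.81) t² ⇒ 4.905 t² − 70.60 t − 122 = 0.
t = [70.60 + √(4984 + 2394)] / 9.810 = 15.95 s.
Horizontal: R = v_x · t = 32.92 × 15.95 = 525 m.

525 m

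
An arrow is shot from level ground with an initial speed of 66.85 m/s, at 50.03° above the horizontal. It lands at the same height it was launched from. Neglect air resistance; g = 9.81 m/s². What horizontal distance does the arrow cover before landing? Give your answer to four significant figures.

For level ground, R = v₀² sin(2θ) / g.
sin(2 × 50.03°) = sin 100.06° = 0.9846.
R = (66.85)² × 0.9846 / 9.81 = 448.5 m.

448.5 m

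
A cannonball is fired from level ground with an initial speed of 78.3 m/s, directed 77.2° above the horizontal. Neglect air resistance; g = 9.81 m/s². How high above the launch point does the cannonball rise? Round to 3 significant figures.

297 m

Vertical component of launch velocity: v_y = 78.3 sin 77.2° = 76.35 m/s.
At the highest point the vertical velocity is zero, so v_y² = 2 g h_max.
h_max = (76.35)² / (2 × 9.81) = 5829 / 19.62 = 297 m.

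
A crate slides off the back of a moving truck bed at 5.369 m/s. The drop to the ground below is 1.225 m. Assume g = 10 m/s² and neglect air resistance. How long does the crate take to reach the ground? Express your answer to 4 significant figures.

The horizontal speed doesn't affect the fall. With v_y0 = 0, h = ½ g t².
t = √(2 × 1.225 / 10) = √0.24500 = 0.4950 s.

0.4950 s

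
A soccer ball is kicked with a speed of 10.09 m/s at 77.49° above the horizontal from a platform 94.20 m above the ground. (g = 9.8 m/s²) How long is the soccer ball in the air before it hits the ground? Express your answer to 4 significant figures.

Vertical component: v_y = 10.09 sin 77.49° = 9.8504 m/s.
Taking up as positive with launch at y = 94.20 m, landing at y = 0: 0 = 94.20 + 9.8504 t − ½(9.8) t².
Solving 4.900 t² − 9.8504 t − 94.20 = 0 gives t = [9.8504 + √(9.8504² + 4·4.900·94.20)] / 9.800 = 5.503 s.

5.503 s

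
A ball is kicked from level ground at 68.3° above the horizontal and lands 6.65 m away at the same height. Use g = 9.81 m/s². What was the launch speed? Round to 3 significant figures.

9.74 m/s

On level ground, R = v₀² sin(2θ) / g, so v₀ = √(R g / sin 2θ).
sin(2 × 68.3°) = 0.6871.
v₀ = √(6.65 × 9.81 / 0.6871) = √94.94 = 9.74 m/s.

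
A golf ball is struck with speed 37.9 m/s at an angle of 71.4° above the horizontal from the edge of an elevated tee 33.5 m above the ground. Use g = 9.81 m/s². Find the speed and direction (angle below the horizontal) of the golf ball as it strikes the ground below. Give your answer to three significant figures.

45.8 m/s at 74.7° below the horizontal

v_x = 37.9 cos 71.4° = 12.09 m/s (constant).
|v_y| at impact = √((35.92)² + 2×9.81×33.5) = 44.13 m/s.
Speed = √(12.09² + 44.13²) = 45.8 m/s; angle = arctan(44.13/12.09) = 74.7° below horizontal.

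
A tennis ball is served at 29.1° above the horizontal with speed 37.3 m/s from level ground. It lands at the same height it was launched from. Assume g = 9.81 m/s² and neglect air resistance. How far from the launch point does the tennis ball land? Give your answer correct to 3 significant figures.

For level ground, R = v₀² sin(2θ) / g.
sin(2 × 29.1°) = sin 58.20° = 0.8499.
R = (37.3)² × 0.8499 / 9.81 = 121 m.

121 m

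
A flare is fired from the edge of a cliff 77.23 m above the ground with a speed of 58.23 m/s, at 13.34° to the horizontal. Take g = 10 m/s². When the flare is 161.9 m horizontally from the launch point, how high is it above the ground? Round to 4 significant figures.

74.80 m

v_x = 58.23 cos 13.34° = 56.659 m/s, v_y0 = 58.23 sin 13.34° = 13.435 m/s.
Time to reach x = 161.9 m: t = x / v_x = 161.9 / 56.659 = 2.8574 s.
y = 77.23 + v_y0 t − ½ g t² = 77.23 + 13.435×2.8574 − 5.000×2.8574² = 74.80 m.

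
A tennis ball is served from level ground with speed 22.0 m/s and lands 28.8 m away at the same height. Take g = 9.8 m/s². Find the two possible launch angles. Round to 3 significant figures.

Level-ground range: R = v₀² sin(2θ)/g ⇒ sin 2θ = R g / v₀² = 28.8×9.8/22.0² = 0.5831.
2θ = arcsin(0.5831) = 35.67° or 180° − 35.67° = 144.33°.
So θ = 17.8° or θ = 72.2°.

17.8° and 72.2°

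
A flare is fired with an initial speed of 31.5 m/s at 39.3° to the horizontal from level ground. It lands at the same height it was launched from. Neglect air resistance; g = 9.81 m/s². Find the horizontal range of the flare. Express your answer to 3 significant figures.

Components: v_x = 31.5 cos 39.3° = 24.38 m/s, v_y = 31.5 sin 39.3° = 19.95 m/s.
Time of flight (same landing height): t = 2 v_y / g = 2 × 19.95 / 9.81 = 4.067 s.
Range: R = v_x · t = 24.38 × 4.067 = 99.2 m.

99.2 m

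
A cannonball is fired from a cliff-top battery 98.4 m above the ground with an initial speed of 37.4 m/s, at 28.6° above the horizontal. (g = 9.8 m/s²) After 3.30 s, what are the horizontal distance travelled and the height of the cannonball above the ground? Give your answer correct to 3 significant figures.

v_x = 37.4 cos 28.6° = 32.84 m/s; v_y0 = 37.4 sin 28.6° = 17.90 m/s.
x = v_x t = 32.84 × 3.30 = 108 m.
y = 98.4 + v_y0 t − ½ g t² = 104 m.

x = 108 m, y = 104 m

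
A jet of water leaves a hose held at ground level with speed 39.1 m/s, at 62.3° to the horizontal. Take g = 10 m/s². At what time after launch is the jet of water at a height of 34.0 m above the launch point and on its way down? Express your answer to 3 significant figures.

v_y0 = 39.1 sin 62.3° = 34.62 m/s.
Set y = v_y0 t − ½ g t² = 34.0: 5.000 t² − 34.62 t + 34.0 = 0.
t = [34.62 ± √(1199 − 680.0)] / 10 = (34.62 ± 22.78) / 10, giving t = 1.18 s or t = 5.74 s.
On the way down corresponds to the larger root: t = 5.74 s.

5.74 s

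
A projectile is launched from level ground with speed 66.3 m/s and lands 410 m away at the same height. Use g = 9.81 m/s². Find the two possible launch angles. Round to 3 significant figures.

33.1° and 56.9°

Level-ground range: R = v₀² sin(2θ)/g ⇒ sin 2θ = R g / v₀² = 410×9.81/66.3² = 0.9150.
2θ = arcsin(0.9150) = 66.21° or 180° − 66.21° = 113.79°.
So θ = 33.1° or θ = 56.9°.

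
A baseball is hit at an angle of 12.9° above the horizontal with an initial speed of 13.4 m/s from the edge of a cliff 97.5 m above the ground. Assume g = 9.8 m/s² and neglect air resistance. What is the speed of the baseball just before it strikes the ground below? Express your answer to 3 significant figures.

45.7 m/s

v_x = 13.4 cos 12.9° = 13.06 m/s is unchanged throughout.
For the vertical component, v_y² = v_y0² + 2 g h = (2.992)² + 2×9.8×97.5 = 1920, so |v_y| = 43.82 m/s.
Impact speed = √(v_x² + v_y²) = √(170.6 + 1920) = 45.7 m/s.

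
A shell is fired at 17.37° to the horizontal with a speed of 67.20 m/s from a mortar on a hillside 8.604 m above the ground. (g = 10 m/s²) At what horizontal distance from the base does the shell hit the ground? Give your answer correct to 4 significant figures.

282.4 m

Components: v_x = 67.20 cos 17.37° = 64.135 m/s, v_y = 67.20 sin 17.37° = 20.062 m/s.
Vertical: 0 = 8.604 + 20.062 t − ½(10) t² ⇒ 5.000 t² − 20.062 t − 8.604 = 0.
t = [20.062 + √(402.48 + 172.08)] / 10.00 = 4.4032 s.
Horizontal: R = v_x · t = 64.135 × 4.4032 = 282.4 m.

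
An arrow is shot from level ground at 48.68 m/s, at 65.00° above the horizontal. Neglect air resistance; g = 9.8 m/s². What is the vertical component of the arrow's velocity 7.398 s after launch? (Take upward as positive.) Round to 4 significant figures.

-28.38 m/s

Initial vertical component: v_y0 = 48.68 sin 65.00° = 44.119 m/s.
v_y(t) = v_y0 − g t = 44.119 − 9.8 × 7.398 = -28.38 m/s.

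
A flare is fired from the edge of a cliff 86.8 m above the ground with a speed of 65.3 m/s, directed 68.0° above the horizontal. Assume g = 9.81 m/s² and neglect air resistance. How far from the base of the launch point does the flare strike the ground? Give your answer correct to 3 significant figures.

334 m

Components: v_x = 65.3 cos 68.0° = 24.46 m/s, v_y = 65.3 sin 68.0° = 60.55 m/s.
Vertical: 0 = 86.8 + 60.55 t − ½(9.81) t² ⇒ 4.905 t² − 60.55 t − 86.8 = 0.
t = [60.55 + √(3666 + 1703)] / 9.810 = 13.64 s.
Horizontal: R = v_x · t = 24.46 × 13.64 = 334 m.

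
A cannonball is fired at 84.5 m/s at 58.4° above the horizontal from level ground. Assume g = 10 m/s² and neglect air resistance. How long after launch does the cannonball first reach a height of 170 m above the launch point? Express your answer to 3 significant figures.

2.98 s

v_y0 = 84.5 sin 58.4° = 71.97 m/s.
Set y = v_y0 t − ½ g t² = 170: 5.000 t² − 71.97 t + 170 = 0.
t = [71.97 ± √(5180 − 3400)] / 10 = (71.97 ± 42.19) / 10, giving t = 2.98 s or t = 11.4 s.
The cannonball is on the way up at the first time, so t = 2.98 s.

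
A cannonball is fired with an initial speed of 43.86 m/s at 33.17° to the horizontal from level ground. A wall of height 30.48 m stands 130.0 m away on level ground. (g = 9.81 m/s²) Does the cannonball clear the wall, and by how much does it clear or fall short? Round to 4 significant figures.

No — it falls 7.009 m short of clearing the wall.

v_x = 43.86 cos 33.17° = 36.713 m/s; v_y0 = 43.86 sin 33.17° = 23.997 m/s.
Time to reach the wall: t = 130.0 / 36.713 = 3.5410 s.
Height at that point: y = 23.997×3.5410 − 4.905×3.5410² = 23.471 m.
That is 30.48 − 23.471 = 7.009 m below the top of the wall, so the cannonball does not clear it.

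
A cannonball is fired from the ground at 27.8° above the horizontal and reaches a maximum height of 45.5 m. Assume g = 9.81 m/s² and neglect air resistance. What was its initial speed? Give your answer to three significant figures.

64.1 m/s

At maximum height v_y = 0, so (v₀ sin θ)² = 2 g H.
v₀ sin 27.8° = √(2 × 9.81 × 45.5) = 29.88 m/s.
v₀ = 29.88 / sin 27.8° = 29.88 / 0.4664 = 64.1 m/s.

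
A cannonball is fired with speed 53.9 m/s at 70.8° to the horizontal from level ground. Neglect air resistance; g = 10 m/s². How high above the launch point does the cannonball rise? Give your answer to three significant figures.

130 m

Vertical component of launch velocity: v_y = 53.9 sin 70.8° = 50.90 m/s.
At the highest point the vertical velocity is zero, so v_y² = 2 g h_max.
h_max = (50.90)² / (2 × 10) = 2591 / 20.00 = 130 m.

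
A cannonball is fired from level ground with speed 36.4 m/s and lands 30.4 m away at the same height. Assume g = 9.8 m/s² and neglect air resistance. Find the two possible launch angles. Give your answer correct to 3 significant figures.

Level-ground range: R = v₀² sin(2θ)/g ⇒ sin 2θ = R g / v₀² = 30.4×9.8/36.4² = 0.2249.
2θ = arcsin(0.2249) = 13.00° or 180° − 13.00° = 167.00°.
So θ = 6.50° or θ = 83.5°.

6.50° and 83.5°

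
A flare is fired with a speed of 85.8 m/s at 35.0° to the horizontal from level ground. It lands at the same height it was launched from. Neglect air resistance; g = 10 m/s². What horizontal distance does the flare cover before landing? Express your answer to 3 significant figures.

692 m

For level ground, R = v₀² sin(2θ) / g.
sin(2 × 35.0°) = sin 70.00° = 0.9397.
R = (85.8)² × 0.9397 / 10 = 692 m.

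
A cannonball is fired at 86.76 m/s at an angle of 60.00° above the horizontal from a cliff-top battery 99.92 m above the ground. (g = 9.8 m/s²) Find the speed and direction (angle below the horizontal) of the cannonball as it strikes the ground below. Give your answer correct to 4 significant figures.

v_x = 86.76 cos 60.00° = 43.380 m/s (constant).
|v_y| at impact = √((75.136)² + 2×9.8×99.92) = 87.200 m/s.
Speed = √(43.380² + 87.200²) = 97.39 m/s; angle = arctan(87.200/43.380) = 63.55° below horizontal.

97.39 m/s at 63.55° below the horizontal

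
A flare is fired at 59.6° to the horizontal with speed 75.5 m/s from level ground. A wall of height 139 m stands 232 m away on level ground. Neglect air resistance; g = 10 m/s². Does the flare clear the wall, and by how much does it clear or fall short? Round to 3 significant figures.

Yes — it clears the wall by 72.1 m.

v_x = 75.5 cos 59.6° = 38.21 m/s; v_y0 = 75.5 sin 59.6° = 65.12 m/s.
Time to reach the wall: t = 232 / 38.21 = 6.072 s.
Height at that point: y = 65.12×6.072 − 5.000×6.072² = 211.1 m.
That is 211.1 − 139 = 72.1 m above the top of the wall, so the flare clears it.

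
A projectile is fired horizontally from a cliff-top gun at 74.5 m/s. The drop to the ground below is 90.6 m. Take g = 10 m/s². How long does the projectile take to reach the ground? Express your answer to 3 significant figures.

4.26 s

The horizontal speed doesn't affect the fall. With v_y0 = 0, h = ½ g t².
t = √(2 × 90.6 / 10) = √18.12 = 4.26 s.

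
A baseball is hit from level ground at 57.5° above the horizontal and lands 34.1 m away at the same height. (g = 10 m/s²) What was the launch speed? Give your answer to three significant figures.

On level ground, R = v₀² sin(2θ) / g, so v₀ = √(R g / sin 2θ).
sin(2 × 57.5°) = 0.9063.
v₀ = √(34.1 × 10 / 0.9063) = √376.3 = 19.4 m/s.

19.4 m/s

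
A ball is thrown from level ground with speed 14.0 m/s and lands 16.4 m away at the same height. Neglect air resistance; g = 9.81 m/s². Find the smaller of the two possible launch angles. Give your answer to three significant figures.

Level-ground range: R = v₀² sin(2θ)/g ⇒ sin 2θ = R g / v₀² = 16.4×9.81/14.0² = 0.8208.
2θ = arcsin(0.8208) = 55.16° or 180° − 55.16° = 124.84°.
So θ = 27.6° or θ = 62.4°.

27.6°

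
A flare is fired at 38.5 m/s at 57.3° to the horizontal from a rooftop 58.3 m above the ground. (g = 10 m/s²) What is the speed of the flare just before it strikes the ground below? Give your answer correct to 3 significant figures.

v_x = 38.5 cos 57.3° = 20.80 m/s is unchanged throughout.
For the vertical component, v_y² = v_y0² + 2 g h = (32.40)² + 2×10×58.3 = 2216, so |v_y| = 47.07 m/s.
Impact speed = √(v_x² + v_y²) = √(432.6 + 2216) = 51.5 m/s.

51.5 m/s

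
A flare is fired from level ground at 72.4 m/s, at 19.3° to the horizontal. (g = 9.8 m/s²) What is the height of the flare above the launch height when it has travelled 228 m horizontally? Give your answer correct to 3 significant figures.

v_x = 72.4 cos 19.3° = 68.33 m/s, v_y0 = 72.4 sin 19.3° = 23.93 m/s.
Time to reach x = 228 m: t = x / v_x = 228 / 68.33 = 3.337 s.
y = v_y0 t − ½ g t² = 23.93×3.337 − 4.900×3.337² = 25.3 m.

25.3 m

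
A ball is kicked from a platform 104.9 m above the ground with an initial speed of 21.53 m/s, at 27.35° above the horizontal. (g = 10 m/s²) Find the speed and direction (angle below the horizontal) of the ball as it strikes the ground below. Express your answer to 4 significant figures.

v_x = 21.53 cos 27.35° = 19.123 m/s (constant).
|v_y| at impact = √((9.8914)² + 2×10×104.9) = 46.860 m/s.
Speed = √(19.123² + 46.860²) = 50.61 m/s; angle = arctan(46.860/19.123) = 67.80° below horizontal.

50.61 m/s at 67.80° below the horizontal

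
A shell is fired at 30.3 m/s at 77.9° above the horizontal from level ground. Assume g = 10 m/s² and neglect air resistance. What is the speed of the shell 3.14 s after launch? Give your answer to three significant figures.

6.59 m/s

v_x = 30.3 cos 77.9° = 6.351 m/s (constant).
v_y(t) = 30.3 sin 77.9° − g t = 29.63 − 10 × 3.14 = -1.770 m/s.
Speed = √(v_x² + v_y²) = √(40.34 + 3.133) = 6.59 m/s.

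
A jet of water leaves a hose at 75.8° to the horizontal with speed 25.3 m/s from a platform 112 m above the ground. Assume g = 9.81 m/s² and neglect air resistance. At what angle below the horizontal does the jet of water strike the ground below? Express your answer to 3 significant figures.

83.3°

v_x = 25.3 cos 75.8° = 6.206 m/s.
At impact |v_y| = √(v_y0² + 2 g h) = √(24.53² + 2×9.81×112) = 52.91 m/s.
Angle below horizontal = arctan(|v_y| / v_x) = arctan(52.91 / 6.206) = 83.3°.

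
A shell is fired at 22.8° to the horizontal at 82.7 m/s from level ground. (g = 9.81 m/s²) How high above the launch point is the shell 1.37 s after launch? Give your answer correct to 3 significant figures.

34.7 m

v_y0 = 82.7 sin 22.8° = 32.05 m/s.
y(t) = v_y0 t − ½ g t² = 32.05×1.37 − 4.905×1.37² = 34.7 m.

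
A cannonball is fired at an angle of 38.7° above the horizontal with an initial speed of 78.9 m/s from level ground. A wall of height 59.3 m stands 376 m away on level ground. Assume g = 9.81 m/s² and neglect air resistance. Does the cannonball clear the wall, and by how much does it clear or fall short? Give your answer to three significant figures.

v_x = 78.9 cos 38.7° = 61.58 m/s; v_y0 = 78.9 sin 38.7° = 49.33 m/s.
Time to reach the wall: t = 376 / 61.58 = 6.106 s.
Height at that point: y = 49.33×6.106 − 4.905×6.106² = 118.3 m.
That is 118.3 − 59.3 = 59.0 m above the top of the wall, so the cannonball clears it.

Yes — it clears the wall by 59.0 m.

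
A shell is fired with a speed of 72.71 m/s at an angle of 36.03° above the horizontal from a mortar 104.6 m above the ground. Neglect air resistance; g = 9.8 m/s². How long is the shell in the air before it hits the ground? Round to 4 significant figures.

Vertical component: v_y = 72.71 sin 36.03° = 42.769 m/s.
Taking up as positive with launch at y = 104.6 m, landing at y = 0: 0 = 104.6 + 42.769 t − ½(9.8) t².
Solving 4.900 t² − 42.769 t − 104.6 = 0 gives t = [42.769 + √(42.769² + 4·4.900·104.6)] / 9.800 = 10.72 s.

10.72 s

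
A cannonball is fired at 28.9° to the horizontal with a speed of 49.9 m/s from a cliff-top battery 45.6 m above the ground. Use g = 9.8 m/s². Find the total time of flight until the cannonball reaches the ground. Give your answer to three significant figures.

6.38 s

Vertical component: v_y = 49.9 sin 28.9° = 24.12 m/s.
Taking up as positive with launch at y = 45.6 m, landing at y = 0: 0 = 45.6 + 24.12 t − ½(9.8) t².
Solving 4.900 t² − 24.12 t − 45.6 = 0 gives t = [24.12 + √(24.12² + 4·4.900·45.6)] / 9.800 = 6.38 s.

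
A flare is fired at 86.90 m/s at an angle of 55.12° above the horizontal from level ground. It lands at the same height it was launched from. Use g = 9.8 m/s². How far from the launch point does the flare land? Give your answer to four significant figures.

For level ground, R = v₀² sin(2θ) / g.
sin(2 × 55.12°) = sin 110.24° = 0.9383.
R = (86.90)² × 0.9383 / 9.8 = 723.0 m.

723.0 m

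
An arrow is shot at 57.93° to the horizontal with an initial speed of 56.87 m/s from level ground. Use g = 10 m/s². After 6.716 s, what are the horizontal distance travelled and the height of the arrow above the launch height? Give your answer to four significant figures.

x = 202.8 m, y = 98.13 m

v_x = 56.87 cos 57.93° = 30.195 m/s; v_y0 = 56.87 sin 57.93° = 48.192 m/s.
x = v_x t = 30.195 × 6.716 = 202.8 m.
y = v_y0 t − ½ g t² = 48.192×6.716 − 5.000×6.716² = 98.13 m.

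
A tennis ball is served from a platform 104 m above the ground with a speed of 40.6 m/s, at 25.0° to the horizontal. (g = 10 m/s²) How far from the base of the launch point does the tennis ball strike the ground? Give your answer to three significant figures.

242 m

Components: v_x = 40.6 cos 25.0° = 36.80 m/s, v_y = 40.6 sin 25.0° = 17.16 m/s.
Vertical: 0 = 104 + 17.16 t − ½(10) t² ⇒ 5.000 t² − 17.16 t − 104 = 0.
t = [17.16 + √(294.5 + 2080)] / 10.00 = 6.589 s.
Horizontal: R = v_x · t = 36.80 × 6.589 = 242 m.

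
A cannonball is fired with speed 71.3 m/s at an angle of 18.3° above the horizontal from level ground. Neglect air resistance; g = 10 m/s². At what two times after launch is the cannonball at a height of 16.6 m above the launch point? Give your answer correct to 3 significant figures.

0.938 s and 3.54 s

v_y0 = 71.3 sin 18.3° = 22.39 m/s.
Set y = v_y0 t − ½ g t² = 16.6: 5.000 t² − 22.39 t + 16.6 = 0.
t = [22.39 ± √(501.3 − 332.0)] / 10 = (22.39 ± 13.01) / 10, giving t = 0.938 s or t = 3.54 s.
So the cannonball is at 16.6 m at t = 0.938 s (rising) and t = 3.54 s (falling).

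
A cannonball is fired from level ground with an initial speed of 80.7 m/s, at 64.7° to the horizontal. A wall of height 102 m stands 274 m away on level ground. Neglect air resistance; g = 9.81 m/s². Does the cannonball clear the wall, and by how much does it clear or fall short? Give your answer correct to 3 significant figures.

v_x = 80.7 cos 64.7° = 34.49 m/s; v_y0 = 80.7 sin 64.7° = 72.96 m/s.
Time to reach the wall: t = 274 / 34.49 = 7.944 s.
Height at that point: y = 72.96×7.944 − 4.905×7.944² = 270.1 m.
That is 270.1 − 102 = 168 m above the top of the wall, so the cannonball clears it.

Yes — it clears the wall by 168 m.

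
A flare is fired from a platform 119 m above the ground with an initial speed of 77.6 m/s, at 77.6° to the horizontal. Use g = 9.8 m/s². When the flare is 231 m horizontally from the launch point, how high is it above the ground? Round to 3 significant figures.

v_x = 77.6 cos 77.6° = 16.66 m/s, v_y0 = 77.6 sin 77.6° = 75.79 m/s.
Time to reach x = 231 m: t = x / v_x = 231 / 16.66 = 13.87 s.
y = 119 + v_y0 t − ½ g t² = 119 + 75.79×13.87 − 4.900×13.87² = 228 m.

228 m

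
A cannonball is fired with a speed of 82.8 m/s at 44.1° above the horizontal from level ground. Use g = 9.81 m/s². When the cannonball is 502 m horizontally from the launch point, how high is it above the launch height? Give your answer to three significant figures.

137 m

v_x = 82.8 cos 44.1° = 59.46 m/s, v_y0 = 82.8 sin 44.1° = 57.62 m/s.
Time to reach x = 502 m: t = x / v_x = 502 / 59.46 = 8.443 s.
y = v_y0 t − ½ g t² = 57.62×8.443 − 4.905×8.443² = 137 m.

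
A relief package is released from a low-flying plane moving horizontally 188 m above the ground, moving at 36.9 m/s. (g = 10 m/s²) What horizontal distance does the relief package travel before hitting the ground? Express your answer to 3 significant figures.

Initial vertical velocity is zero, so the fall time comes from h = ½ g t²: t = √(2 × 188 / 10) = 6.132 s.
Horizontal motion is uniform at 36.9 m/s, so x = 36.9 × 6.132 = 226 m.

226 m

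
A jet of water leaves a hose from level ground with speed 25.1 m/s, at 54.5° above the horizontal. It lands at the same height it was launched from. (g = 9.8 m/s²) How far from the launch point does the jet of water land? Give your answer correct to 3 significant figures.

60.8 m

For level ground, R = v₀² sin(2θ) / g.
sin(2 × 54.5°) = sin 109.0° = 0.9455.
R = (25.1)² × 0.9455 / 9.8 = 60.8 m.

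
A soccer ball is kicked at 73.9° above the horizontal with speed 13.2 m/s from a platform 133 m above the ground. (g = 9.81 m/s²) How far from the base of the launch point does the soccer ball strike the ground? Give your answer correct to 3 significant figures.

Components: v_x = 13.2 cos 73.9° = 3.661 m/s, v_y = 13.2 sin 73.9° = 12.68 m/s.
Vertical: 0 = 133 + 12.68 t − ½(9.81) t² ⇒ 4.905 t² − 12.68 t − 133 = 0.
t = [12.68 + √(160.8 + 2609)] / 9.810 = 6.657 s.
Horizontal: R = v_x · t = 3.661 × 6.657 = 24.4 m.

24.4 m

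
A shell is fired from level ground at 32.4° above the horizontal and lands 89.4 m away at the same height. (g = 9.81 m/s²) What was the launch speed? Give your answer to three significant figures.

On level ground, R = v₀² sin(2θ) / g, so v₀ = √(R g / sin 2θ).
sin(2 × 32.4°) = 0.9048.
v₀ = √(89.4 × 9.81 / 0.9048) = √969.3 = 31.1 m/s.

31.1 m/s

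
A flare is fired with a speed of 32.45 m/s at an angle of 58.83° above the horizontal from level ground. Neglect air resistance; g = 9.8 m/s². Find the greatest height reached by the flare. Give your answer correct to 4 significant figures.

39.33 m

Vertical component of launch velocity: v_y = 32.45 sin 58.83° = 27.765 m/s.
At the highest point the vertical velocity is zero, so v_y² = 2 g h_max.
h_max = (27.765)² / (2 × 9.8) = 770.90 / 19.60 = 39.33 m.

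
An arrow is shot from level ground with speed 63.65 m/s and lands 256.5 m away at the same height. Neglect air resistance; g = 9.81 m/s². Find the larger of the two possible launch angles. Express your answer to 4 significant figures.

70.80°

Level-ground range: R = v₀² sin(2θ)/g ⇒ sin 2θ = R g / v₀² = 256.5×9.81/63.65² = 0.6211.
2θ = arcsin(0.6211) = 38.397° or 180° − 38.397° = 141.603°.
So θ = 19.20° or θ = 70.80°.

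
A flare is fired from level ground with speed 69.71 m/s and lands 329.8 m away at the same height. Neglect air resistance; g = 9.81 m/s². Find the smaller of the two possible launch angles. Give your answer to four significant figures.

20.87°

Level-ground range: R = v₀² sin(2θ)/g ⇒ sin 2θ = R g / v₀² = 329.8×9.81/69.71² = 0.6658.
2θ = arcsin(0.6658) = 41.744° or 180° − 41.744° = 138.256°.
So θ = 20.87° or θ = 69.13°.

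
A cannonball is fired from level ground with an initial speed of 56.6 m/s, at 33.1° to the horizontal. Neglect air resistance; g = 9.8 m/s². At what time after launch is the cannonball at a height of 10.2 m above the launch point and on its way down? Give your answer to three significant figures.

v_y0 = 56.6 sin 33.1° = 30.91 m/s.
Set y = v_y0 t − ½ g t² = 10.2: 4.900 t² − 30.91 t + 10.2 = 0.
t = [30.91 ± √(955.4 − 199.9)] / 9.8 = (30.91 ± 27.49) / 9.8, giving t = 0.349 s or t = 5.96 s.
On the way down corresponds to the larger root: t = 5.96 s.

5.96 s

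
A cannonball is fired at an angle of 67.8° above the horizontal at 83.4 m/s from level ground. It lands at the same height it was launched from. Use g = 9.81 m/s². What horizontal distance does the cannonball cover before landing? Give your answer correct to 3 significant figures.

496 m

For level ground, R = v₀² sin(2θ) / g.
sin(2 × 67.8°) = sin 135.6° = 0.6997.
R = (83.4)² × 0.6997 / 9.81 = 496 m.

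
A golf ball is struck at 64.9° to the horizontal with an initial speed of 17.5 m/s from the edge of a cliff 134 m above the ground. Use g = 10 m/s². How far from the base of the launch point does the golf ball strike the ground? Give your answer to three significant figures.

Components: v_x = 17.5 cos 64.9° = 7.423 m/s, v_y = 17.5 sin 64.9° = 15.85 m/s.
Vertical: 0 = 134 + 15.85 t − ½(10) t² ⇒ 5.000 t² − 15.85 t − 134 = 0.
t = [15.85 + √(251.2 + 2680)] / 10.00 = 6.999 s.
Horizontal: R = v_x · t = 7.423 × 6.999 = 52.0 m.

52.0 m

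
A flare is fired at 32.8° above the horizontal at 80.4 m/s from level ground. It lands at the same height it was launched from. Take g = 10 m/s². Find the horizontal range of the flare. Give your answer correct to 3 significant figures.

589 m

For level ground, R = v₀² sin(2θ) / g.
sin(2 × 32.8°) = sin 65.60° = 0.9107.
R = (80.4)² × 0.9107 / 10 = 589 m.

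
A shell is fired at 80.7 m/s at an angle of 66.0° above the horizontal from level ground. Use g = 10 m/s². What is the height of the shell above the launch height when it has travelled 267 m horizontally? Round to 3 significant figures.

269 m

v_x = 80.7 cos 66.0° = 32.82 m/s, v_y0 = 80.7 sin 66.0° = 73.72 m/s.
Time to reach x = 267 m: t = x / v_x = 267 / 32.82 = 8.135 s.
y = v_y0 t − ½ g t² = 73.72×8.135 − 5.000×8.135² = 269 m.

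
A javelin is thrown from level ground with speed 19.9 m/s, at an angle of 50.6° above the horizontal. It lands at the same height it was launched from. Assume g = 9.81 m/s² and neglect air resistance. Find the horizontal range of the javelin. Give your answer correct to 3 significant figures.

39.6 m

For level ground, R = v₀² sin(2θ) / g.
sin(2 × 50.6°) = sin 101.2° = 0.9810.
R = (19.9)² × 0.9810 / 9.81 = 39.6 m.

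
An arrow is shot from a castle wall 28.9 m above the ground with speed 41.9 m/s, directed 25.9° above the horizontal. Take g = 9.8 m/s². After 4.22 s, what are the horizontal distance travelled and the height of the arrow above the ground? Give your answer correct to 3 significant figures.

v_x = 41.9 cos 25.9° = 37.69 m/s; v_y0 = 41.9 sin 25.9° = 18.30 m/s.
x = v_x t = 37.69 × 4.22 = 159 m.
y = 28.9 + v_y0 t − ½ g t² = 18.9 m.

x = 159 m, y = 18.9 m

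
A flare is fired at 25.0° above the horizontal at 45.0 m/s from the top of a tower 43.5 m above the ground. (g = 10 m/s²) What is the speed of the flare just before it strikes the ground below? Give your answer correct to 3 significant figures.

v_x = 45.0 cos 25.0° = 40.78 m/s is unchanged throughout.
For the vertical component, v_y² = v_y0² + 2 g h = (19.02)² + 2×10×43.5 = 1232, so |v_y| = 35.10 m/s.
Impact speed = √(v_x² + v_y²) = √(1663 + 1232) = 53.8 m/s.

53.8 m/s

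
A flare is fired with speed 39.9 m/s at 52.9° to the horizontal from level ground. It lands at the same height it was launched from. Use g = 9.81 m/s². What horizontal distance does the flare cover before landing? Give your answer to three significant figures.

For level ground, R = v₀² sin(2θ) / g.
sin(2 × 52.9°) = sin 105.8° = 0.9622.
R = (39.9)² × 0.9622 / 9.81 = 156 m.

156 m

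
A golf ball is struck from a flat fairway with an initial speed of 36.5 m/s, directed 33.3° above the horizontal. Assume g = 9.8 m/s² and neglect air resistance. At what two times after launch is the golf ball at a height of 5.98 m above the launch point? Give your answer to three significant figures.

0.324 s and 3.77 s

v_y0 = 36.5 sin 33.3° = 20.04 m/s.
Set y = v_y0 t − ½ g t² = 5.98: 4.900 t² − 20.04 t + 5.98 = 0.
t = [20.04 ± √(401.6 − 117.2)] / 9.8 = (20.04 ± 16.86) / 9.8, giving t = 0.324 s or t = 3.77 s.
So the golf ball is at 5.98 m at t = 0.324 s (rising) and t = 3.77 s (falling).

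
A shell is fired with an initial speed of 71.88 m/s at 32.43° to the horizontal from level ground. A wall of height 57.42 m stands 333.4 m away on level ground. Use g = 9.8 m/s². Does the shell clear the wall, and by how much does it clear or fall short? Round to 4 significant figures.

v_x = 71.88 cos 32.43° = 60.670 m/s; v_y0 = 71.88 sin 32.43° = 38.547 m/s.
Time to reach the wall: t = 333.4 / 60.670 = 5.4953 s.
Height at that point: y = 38.547×5.4953 − 4.900×5.4953² = 63.856 m.
That is 63.856 − 57.42 = 6.436 m above the top of the wall, so the shell clears it.

Yes — it clears the wall by 6.436 m.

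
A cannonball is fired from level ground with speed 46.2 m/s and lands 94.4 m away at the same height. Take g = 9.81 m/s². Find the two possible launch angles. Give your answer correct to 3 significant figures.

12.9° and 77.1°

Level-ground range: R = v₀² sin(2θ)/g ⇒ sin 2θ = R g / v₀² = 94.4×9.81/46.2² = 0.4339.
2θ = arcsin(0.4339) = 25.72° or 180° − 25.72° = 154.28°.
So θ = 12.9° or θ = 77.1°.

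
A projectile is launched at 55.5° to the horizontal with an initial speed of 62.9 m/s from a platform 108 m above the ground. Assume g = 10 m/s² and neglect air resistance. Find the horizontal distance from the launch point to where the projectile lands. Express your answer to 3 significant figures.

Components: v_x = 62.9 cos 55.5° = 35.63 m/s, v_y = 62.9 sin 55.5° = 51.84 m/s.
Vertical: 0 = 108 + 51.84 t − ½(10) t² ⇒ 5.000 t² − 51.84 t − 108 = 0.
t = [51.84 + √(2687 + 2160)] / 10.00 = 12.15 s.
Horizontal: R = v_x · t = 35.63 × 12.15 = 433 m.

433 m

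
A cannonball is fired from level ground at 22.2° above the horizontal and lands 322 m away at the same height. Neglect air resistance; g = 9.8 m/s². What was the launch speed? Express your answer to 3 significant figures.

67.2 m/s

On level ground, R = v₀² sin(2θ) / g, so v₀ = √(R g / sin 2θ).
sin(2 × 22.2°) = 0.6997.
v₀ = √(322 × 9.8 / 0.6997) = √4510 = 67.2 m/s.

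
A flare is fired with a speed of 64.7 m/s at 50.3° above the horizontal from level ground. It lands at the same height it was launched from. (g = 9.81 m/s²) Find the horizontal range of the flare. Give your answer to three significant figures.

For level ground, R = v₀² sin(2θ) / g.
sin(2 × 50.3°) = sin 100.6° = 0.9829.
R = (64.7)² × 0.9829 / 9.81 = 419 m.

419 m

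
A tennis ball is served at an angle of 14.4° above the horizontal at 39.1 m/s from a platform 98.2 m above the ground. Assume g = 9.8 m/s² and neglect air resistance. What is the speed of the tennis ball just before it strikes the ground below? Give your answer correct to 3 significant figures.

v_x = 39.1 cos 14.4° = 37.87 m/s is unchanged throughout.
For the vertical component, v_y² = v_y0² + 2 g h = (9.724)² + 2×9.8×98.2 = 2019, so |v_y| = 44.93 m/s.
Impact speed = √(v_x² + v_y²) = √(1434 + 2019) = 58.8 m/s.

58.8 m/s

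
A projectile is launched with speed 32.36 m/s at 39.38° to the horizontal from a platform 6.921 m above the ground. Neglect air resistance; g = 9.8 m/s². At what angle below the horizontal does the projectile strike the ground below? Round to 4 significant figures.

43.34°

v_x = 32.36 cos 39.38° = 25.013 m/s.
At impact |v_y| = √(v_y0² + 2 g h) = √(20.531² + 2×9.8×6.921) = 23.605 m/s.
Angle below horizontal = arctan(|v_y| / v_x) = arctan(23.605 / 25.013) = 43.34°.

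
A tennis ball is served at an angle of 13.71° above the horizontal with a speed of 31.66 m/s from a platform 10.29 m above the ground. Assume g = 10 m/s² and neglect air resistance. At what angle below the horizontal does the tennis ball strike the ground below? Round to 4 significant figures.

v_x = 31.66 cos 13.71° = 30.758 m/s.
At impact |v_y| = √(v_y0² + 2 g h) = √(7.5037² + 2×10×10.29) = 16.190 m/s.
Angle below horizontal = arctan(|v_y| / v_x) = arctan(16.190 / 30.758) = 27.76°.

27.76°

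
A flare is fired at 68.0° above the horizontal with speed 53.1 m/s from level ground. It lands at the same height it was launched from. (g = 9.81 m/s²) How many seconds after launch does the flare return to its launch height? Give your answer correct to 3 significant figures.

10.0 s

Vertical component: v_y = 53.1 sin 68.0° = 49.23 m/s.
For a projectile landing at launch height, time of flight is t = 2 v_y / g = 2 × 49.23 / 9.81 = 10.0 s.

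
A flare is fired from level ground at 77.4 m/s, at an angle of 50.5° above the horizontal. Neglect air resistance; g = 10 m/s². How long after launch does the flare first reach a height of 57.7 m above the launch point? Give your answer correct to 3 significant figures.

1.06 s

v_y0 = 77.4 sin 50.5° = 59.72 m/s.
Set y = v_y0 t − ½ g t² = 57.7: 5.000 t² − 59.72 t + 57.7 = 0.
t = [59.72 ± √(3566 − 1154)] / 10 = (59.72 ± 49.11) / 10, giving t = 1.06 s or t = 10.9 s.
The flare is on the way up at the first time, so t = 1.06 s.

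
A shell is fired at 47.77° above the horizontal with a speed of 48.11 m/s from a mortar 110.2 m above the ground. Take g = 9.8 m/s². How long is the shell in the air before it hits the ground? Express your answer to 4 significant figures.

9.610 s

Vertical component: v_y = 48.11 sin 47.77° = 35.623 m/s.
Taking up as positive with launch at y = 110.2 m, landing at y = 0: 0 = 110.2 + 35.623 t − ½(9.8) t².
Solving 4.900 t² − 35.623 t − 110.2 = 0 gives t = [35.623 + √(35.623² + 4·4.900·110.2)] / 9.800 = 9.610 s.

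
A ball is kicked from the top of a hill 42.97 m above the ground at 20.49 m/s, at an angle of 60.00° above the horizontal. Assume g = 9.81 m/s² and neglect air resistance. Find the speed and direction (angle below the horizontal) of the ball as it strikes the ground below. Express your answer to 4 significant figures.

35.54 m/s at 73.24° below the horizontal

v_x = 20.49 cos 60.00° = 10.245 m/s (constant).
|v_y| at impact = √((17.745)² + 2×9.81×42.97) = 34.029 m/s.
Speed = √(10.245² + 34.029²) = 35.54 m/s; angle = arctan(34.029/10.245) = 73.24° below horizontal.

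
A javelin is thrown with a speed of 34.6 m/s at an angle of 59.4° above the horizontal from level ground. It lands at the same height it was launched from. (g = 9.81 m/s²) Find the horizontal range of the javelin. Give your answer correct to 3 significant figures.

107 m

Components: v_x = 34.6 cos 59.4° = 17.61 m/s, v_y = 34.6 sin 59.4° = 29.78 m/s.
Time of flight (same landing height): t = 2 v_y / g = 2 × 29.78 / 9.81 = 6.071 s.
Range: R = v_x · t = 17.61 × 6.071 = 107 m.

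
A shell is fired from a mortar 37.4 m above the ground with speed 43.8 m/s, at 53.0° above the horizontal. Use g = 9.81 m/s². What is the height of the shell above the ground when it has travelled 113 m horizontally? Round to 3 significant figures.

97.2 m

v_x = 43.8 cos 53.0° = 26.36 m/s, v_y0 = 43.8 sin 53.0° = 34.98 m/s.
Time to reach x = 113 m: t = x / v_x = 113 / 26.36 = 4.287 s.
y = 37.4 + v_y0 t − ½ g t² = 37.4 + 34.98×4.287 − 4.905×4.287² = 97.2 m.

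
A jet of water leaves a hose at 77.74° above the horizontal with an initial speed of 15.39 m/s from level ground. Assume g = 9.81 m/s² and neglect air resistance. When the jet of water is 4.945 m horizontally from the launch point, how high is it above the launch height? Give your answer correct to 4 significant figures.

11.53 m

v_x = 15.39 cos 77.74° = 3.2680 m/s, v_y0 = 15.39 sin 77.74° = 15.039 m/s.
Time to reach x = 4.945 m: t = x / v_x = 4.945 / 3.2680 = 1.5132 s.
y = v_y0 t − ½ g t² = 15.039×1.5132 − 4.905×1.5132² = 11.53 m.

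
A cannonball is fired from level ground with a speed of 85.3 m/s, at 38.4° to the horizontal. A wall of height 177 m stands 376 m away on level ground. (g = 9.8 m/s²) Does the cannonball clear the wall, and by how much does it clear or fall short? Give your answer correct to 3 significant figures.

v_x = 85.3 cos 38.4° = 66.85 m/s; v_y0 = 85.3 sin 38.4° = 52.98 m/s.
Time to reach the wall: t = 376 / 66.85 = 5.625 s.
Height at that point: y = 52.98×5.625 − 4.900×5.625² = 143.0 m.
That is 177 − 143.0 = 34.0 m below the top of the wall, so the cannonball does not clear it.

No — it falls 34.0 m short of clearing the wall.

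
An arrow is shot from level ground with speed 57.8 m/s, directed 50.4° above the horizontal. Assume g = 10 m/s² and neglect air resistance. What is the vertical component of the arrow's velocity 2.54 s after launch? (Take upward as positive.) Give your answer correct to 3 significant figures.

Initial vertical component: v_y0 = 57.8 sin 50.4° = 44.54 m/s.
v_y(t) = v_y0 − g t = 44.54 − 10 × 2.54 = 19.1 m/s.

19.1 m/s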